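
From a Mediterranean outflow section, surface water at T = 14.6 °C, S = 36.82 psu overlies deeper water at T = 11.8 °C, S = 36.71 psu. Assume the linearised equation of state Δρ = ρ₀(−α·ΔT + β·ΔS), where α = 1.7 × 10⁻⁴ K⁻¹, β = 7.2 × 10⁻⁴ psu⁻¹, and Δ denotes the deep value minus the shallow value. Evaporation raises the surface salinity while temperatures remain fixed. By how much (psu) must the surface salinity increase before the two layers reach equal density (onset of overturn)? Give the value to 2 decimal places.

Neutral buoyancy requires −α(T_deep − T_surf) + β(S_deep − S_surf′) = 0.
S_surf′ = S_deep − (α/β)·ΔT = 36.71 − (1.7 × 10⁻⁴/7.2 × 10⁻⁴)·(-2.8) = 37.3711 psu.
Increase required: 37.3711 − 36.82 = 0.5511 psu.

0.55 psu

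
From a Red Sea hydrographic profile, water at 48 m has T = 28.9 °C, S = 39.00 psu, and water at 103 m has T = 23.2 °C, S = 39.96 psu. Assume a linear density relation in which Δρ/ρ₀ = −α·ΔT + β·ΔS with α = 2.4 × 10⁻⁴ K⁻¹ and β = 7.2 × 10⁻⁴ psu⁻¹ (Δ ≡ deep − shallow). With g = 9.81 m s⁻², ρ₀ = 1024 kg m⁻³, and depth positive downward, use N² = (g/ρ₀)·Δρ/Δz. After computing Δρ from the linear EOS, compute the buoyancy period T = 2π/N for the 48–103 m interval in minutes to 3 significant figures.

ΔT = -5.7 K, ΔS = +0.96 psu (deep − shallow).
Δρ/ρ₀ = −αΔT + βΔS = 1.368 × 10⁻³ + 6.912 × 10⁻⁴ = 2.0592 × 10⁻³, so Δρ ≈ 2.109 kg m⁻³.
N² = (g/ρ₀)·Δρ/Δz = g·(Δρ/ρ₀)/Δz = 9.81 × 2.0592 × 10⁻³ / 55 = 3.6729 × 10⁻⁴ s⁻².
N = √(3.6729 × 10⁻⁴) = 0.019165 rad s⁻¹ → T = 2π/N = 327.85 s = 5.4642 min ≈ 5.46 min.

5.46 min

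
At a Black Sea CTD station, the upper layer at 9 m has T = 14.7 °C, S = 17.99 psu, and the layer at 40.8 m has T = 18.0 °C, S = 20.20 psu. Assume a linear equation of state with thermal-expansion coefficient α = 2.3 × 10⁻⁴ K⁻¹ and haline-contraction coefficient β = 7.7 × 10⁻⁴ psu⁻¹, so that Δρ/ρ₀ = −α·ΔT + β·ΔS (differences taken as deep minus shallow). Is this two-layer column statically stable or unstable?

stable

ΔT = 18.0 − 14.7 = +3.3 K and ΔS = 20.20 − 17.99 = +2.21 psu (deep − shallow).
−αΔT = -7.59 × 10⁻⁴; βΔS = 1.7017 × 10⁻³; sum Δρ/ρ₀ = 9.427 × 10⁻⁴.
Δρ/ρ₀ > 0, so Δρ > 0: deeper water is denser → statically stable.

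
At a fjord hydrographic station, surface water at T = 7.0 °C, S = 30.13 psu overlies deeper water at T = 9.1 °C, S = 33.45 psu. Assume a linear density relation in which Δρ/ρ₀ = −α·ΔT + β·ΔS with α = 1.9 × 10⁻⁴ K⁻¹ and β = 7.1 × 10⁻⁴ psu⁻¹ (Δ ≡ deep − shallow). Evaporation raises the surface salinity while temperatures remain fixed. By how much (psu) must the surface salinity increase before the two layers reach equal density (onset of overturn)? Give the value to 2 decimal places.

2.76 psu

Neutral buoyancy requires −α(T_deep − T_surf) + β(S_deep − S_surf′) = 0.
S_surf′ = S_deep − (α/β)·ΔT = 33.45 − (1.9 × 10⁻⁴/7.1 × 10⁻⁴)·(+2.1) = 32.8880 psu.
Increase required: 32.8880 − 30.13 = 2.7580 psu.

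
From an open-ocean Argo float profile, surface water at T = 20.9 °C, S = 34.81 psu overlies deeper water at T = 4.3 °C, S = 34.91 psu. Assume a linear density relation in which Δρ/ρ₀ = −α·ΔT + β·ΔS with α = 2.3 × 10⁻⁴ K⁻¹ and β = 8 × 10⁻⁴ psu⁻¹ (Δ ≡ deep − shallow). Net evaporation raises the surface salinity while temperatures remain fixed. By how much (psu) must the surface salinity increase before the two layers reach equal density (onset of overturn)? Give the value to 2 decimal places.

4.87 psu

Neutral buoyancy requires −α(T_deep − T_surf) + β(S_deep − S_surf′) = 0.
S_surf′ = S_deep − (α/β)·ΔT = 34.91 − (2.3 × 10⁻⁴/8 × 10⁻⁴)·(-16.6) = 39.6825 psu.
Increase required: 39.6825 − 34.81 = 4.8725 psu.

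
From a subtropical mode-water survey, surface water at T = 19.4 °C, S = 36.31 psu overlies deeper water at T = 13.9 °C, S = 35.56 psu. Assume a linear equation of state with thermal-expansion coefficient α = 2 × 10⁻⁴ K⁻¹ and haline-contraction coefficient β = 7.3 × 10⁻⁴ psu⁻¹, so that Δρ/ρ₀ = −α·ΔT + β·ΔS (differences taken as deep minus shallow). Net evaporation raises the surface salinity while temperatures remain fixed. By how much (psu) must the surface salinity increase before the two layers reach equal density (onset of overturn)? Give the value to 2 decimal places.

0.76 psu

Neutral buoyancy requires −α(T_deep − T_surf) + β(S_deep − S_surf′) = 0.
S_surf′ = S_deep − (α/β)·ΔT = 35.56 − (2 × 10⁻⁴/7.3 × 10⁻⁴)·(-5.5) = 37.0668 psu.
Increase required: 37.0668 − 36.31 = 0.7568 psu.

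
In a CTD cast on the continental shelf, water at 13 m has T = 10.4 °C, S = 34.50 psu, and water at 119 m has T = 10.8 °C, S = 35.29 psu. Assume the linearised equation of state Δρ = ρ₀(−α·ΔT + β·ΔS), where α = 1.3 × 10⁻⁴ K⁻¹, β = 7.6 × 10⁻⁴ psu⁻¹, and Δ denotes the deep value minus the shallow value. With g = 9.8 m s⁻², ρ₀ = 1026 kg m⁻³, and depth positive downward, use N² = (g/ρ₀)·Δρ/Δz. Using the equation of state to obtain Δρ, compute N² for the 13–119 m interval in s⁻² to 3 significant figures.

5.07 × 10⁻⁵ s⁻²

ΔT = +0.4 K, ΔS = +0.79 psu (deep − shallow).
Δρ/ρ₀ = −αΔT + βΔS = -5.20 × 10⁻⁵ + 6.004 × 10⁻⁴ = 5.484 × 10⁻⁴, so Δρ ≈ 0.5627 kg m⁻³.
N² = (g/ρ₀)·Δρ/Δz = g·(Δρ/ρ₀)/Δz = 9.8 × 5.484 × 10⁻⁴ / 106 = 5.0701 × 10⁻⁵ s⁻² ≈ 5.07 × 10⁻⁵ s⁻².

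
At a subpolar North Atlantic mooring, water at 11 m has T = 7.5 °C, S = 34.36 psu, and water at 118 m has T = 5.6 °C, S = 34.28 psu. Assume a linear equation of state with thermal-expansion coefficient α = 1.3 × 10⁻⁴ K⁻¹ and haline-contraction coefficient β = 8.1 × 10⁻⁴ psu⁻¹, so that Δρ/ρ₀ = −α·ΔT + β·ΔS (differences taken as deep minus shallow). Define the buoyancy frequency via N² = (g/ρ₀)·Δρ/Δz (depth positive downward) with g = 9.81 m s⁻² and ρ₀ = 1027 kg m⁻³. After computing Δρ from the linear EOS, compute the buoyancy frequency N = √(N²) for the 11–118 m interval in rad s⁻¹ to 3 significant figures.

4.09 × 10⁻³ rad s⁻¹

ΔT = -1.9 K, ΔS = -0.08 psu (deep − shallow).
Δρ/ρ₀ = −αΔT + βΔS = 2.47 × 10⁻⁴ − 6.48 × 10⁻⁵ = 1.822 × 10⁻⁴, so Δρ ≈ 0.1871 kg m⁻³.
N² = (g/ρ₀)·Δρ/Δz = g·(Δρ/ρ₀)/Δz = 9.81 × 1.822 × 10⁻⁴ / 107 = 1.6705 × 10⁻⁵ s⁻².
N = √(1.6705 × 10⁻⁵) = 4.0872 × 10⁻³ rad s⁻¹ ≈ 4.09 × 10⁻³ rad s⁻¹.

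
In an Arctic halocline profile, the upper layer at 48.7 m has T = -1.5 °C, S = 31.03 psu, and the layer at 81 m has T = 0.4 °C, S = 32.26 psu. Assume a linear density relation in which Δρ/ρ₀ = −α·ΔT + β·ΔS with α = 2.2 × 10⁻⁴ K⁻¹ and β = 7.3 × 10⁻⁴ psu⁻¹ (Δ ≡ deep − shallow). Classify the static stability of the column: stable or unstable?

ΔT = 0.4 − -1.5 = +1.9 K and ΔS = 32.26 − 31.03 = +1.23 psu (deep − shallow).
−αΔT = -4.18 × 10⁻⁴; βΔS = 8.979 × 10⁻⁴; sum Δρ/ρ₀ = 4.799 × 10⁻⁴.
Δρ/ρ₀ > 0, so Δρ > 0: deeper water is denser → statically stable.

stable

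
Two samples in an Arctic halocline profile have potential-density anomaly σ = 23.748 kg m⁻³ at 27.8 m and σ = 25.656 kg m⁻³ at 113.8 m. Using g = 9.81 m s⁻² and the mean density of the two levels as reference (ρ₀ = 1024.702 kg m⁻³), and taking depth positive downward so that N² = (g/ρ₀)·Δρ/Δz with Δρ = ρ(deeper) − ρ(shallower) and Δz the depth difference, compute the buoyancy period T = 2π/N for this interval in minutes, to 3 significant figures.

7.19 min

Δρ = 1025.656 − 1023.748 = 1.908 kg m⁻³ over Δz = 113.8 − 27.8 = 86 m.
N² = (9.81/1024.702) × (1.908/86) = 2.1240 × 10⁻⁴ s⁻².
N = √(2.1240 × 10⁻⁴) = 0.014574 rad s⁻¹, so T = 2π/N = 431.12 s = 7.1853 min ≈ 7.19 min.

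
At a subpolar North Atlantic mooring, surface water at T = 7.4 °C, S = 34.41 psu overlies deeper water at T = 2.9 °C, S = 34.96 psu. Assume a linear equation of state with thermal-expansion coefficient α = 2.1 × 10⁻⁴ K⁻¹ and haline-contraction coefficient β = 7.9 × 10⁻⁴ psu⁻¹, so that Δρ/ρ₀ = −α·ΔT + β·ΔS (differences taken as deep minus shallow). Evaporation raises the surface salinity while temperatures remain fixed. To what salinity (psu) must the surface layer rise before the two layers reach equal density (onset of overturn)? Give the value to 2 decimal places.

36.16 psu

Neutral buoyancy requires −α(T_deep − T_surf) + β(S_deep − S_surf′) = 0.
S_surf′ = S_deep − (α/β)·ΔT = 34.96 − (2.1 × 10⁻⁴/7.9 × 10⁻⁴)·(-4.5) = 36.1562 psu.
Increase required: 36.1562 − 34.41 = 1.7462 psu.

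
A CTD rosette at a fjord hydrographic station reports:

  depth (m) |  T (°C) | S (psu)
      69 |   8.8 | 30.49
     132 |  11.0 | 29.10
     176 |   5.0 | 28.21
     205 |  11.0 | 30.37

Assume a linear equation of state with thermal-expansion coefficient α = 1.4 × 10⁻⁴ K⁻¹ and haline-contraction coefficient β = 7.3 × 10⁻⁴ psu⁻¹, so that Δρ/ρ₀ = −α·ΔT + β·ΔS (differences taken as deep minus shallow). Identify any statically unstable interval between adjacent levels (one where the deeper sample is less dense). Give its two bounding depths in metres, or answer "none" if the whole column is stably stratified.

69–132 m

Evaluate Δρ/ρ₀ = −αΔT + βΔS across each adjacent pair:
  69–132 m: −αΔT+βΔS = −(1.4 × 10⁻⁴)(+2.2)+(7.3 × 10⁻⁴)(-1.39) = -1.3 × 10⁻³ → UNSTABLE
  132–176 m: −αΔT+βΔS = −(1.4 × 10⁻⁴)(-6.0)+(7.3 × 10⁻⁴)(-0.89) = 1.9 × 10⁻⁴ → stable
  176–205 m: −αΔT+βΔS = −(1.4 × 10⁻⁴)(+6.0)+(7.3 × 10⁻⁴)(+2.16) = 7.4 × 10⁻⁴ → stable
The 69–132 m interval has Δρ < 0: lighter water underlies denser water.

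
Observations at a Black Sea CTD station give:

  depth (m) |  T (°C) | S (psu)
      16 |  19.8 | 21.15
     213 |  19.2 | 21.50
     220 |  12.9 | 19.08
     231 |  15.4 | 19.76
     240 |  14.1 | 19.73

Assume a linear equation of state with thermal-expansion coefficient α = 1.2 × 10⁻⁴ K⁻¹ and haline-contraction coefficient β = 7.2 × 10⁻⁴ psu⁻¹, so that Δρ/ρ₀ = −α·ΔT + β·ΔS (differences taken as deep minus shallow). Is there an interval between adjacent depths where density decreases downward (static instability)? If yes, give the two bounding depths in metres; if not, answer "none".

213–220 m

Evaluate Δρ/ρ₀ = −αΔT + βΔS across each adjacent pair:
  16–213 m: −αΔT+βΔS = −(1.2 × 10⁻⁴)(-0.6)+(7.2 × 10⁻⁴)(+0.35) = 3.2 × 10⁻⁴ → stable
  213–220 m: −αΔT+βΔS = −(1.2 × 10⁻⁴)(-6.3)+(7.2 × 10⁻⁴)(-2.42) = -9.9 × 10⁻⁴ → UNSTABLE
  220–231 m: −αΔT+βΔS = −(1.2 × 10⁻⁴)(+2.5)+(7.2 × 10⁻⁴)(+0.68) = 1.9 × 10⁻⁴ → stable
  231–240 m: −αΔT+βΔS = −(1.2 × 10⁻⁴)(-1.3)+(7.2 × 10⁻⁴)(-0.03) = 1.3 × 10⁻⁴ → stable
The 213–220 m interval has Δρ < 0: lighter water underlies denser water.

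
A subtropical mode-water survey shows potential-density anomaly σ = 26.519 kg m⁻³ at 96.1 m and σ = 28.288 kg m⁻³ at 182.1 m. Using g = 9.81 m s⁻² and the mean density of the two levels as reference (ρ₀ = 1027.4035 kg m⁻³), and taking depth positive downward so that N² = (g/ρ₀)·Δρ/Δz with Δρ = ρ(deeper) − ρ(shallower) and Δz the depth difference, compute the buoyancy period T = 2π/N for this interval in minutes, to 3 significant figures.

Δρ = 1028.288 − 1026.519 = 1.769 kg m⁻³ over Δz = 182.1 − 96.1 = 86 m.
N² = (9.81/1027.4035) × (1.769/86) = 1.9641 × 10⁻⁴ s⁻².
N = √(1.9641 × 10⁻⁴) = 0.014015 rad s⁻¹, so T = 2π/N = 448.32 s = 7.4720 min ≈ 7.47 min.

7.47 min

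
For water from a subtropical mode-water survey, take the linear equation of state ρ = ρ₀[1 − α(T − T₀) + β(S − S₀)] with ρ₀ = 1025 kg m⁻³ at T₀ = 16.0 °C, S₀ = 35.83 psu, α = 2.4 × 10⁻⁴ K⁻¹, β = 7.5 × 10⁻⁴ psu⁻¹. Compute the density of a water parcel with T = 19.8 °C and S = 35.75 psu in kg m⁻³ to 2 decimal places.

T − T₀ = +3.8 K, S − S₀ = -0.08 psu.
Bracket = 1 − α·(+3.8) + β·(-0.08) = 1 + (-9.72 × 10⁻⁴) = 0.9990280.
ρ = 1025 × 0.9990280 = 1024.00 kg m⁻³.

1024.00 kg m⁻³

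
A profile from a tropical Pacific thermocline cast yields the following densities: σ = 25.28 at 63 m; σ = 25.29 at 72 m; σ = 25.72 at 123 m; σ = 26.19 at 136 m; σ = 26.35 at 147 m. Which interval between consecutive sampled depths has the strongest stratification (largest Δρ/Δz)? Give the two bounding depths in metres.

123–136 m

Compute the density gradient over each adjacent pair:
  63–72 m: Δρ/Δz = 0.01/9 = 1.1 × 10⁻³ kg m⁻⁴
  72–123 m: Δρ/Δz = 0.43/51 = 8.4 × 10⁻³ kg m⁻⁴
  123–136 m: Δρ/Δz = 0.47/13 = 0.036 kg m⁻⁴
  136–147 m: Δρ/Δz = 0.16/11 = 0.015 kg m⁻⁴
The largest gradient is in the 123–136 m interval — the pycnocline.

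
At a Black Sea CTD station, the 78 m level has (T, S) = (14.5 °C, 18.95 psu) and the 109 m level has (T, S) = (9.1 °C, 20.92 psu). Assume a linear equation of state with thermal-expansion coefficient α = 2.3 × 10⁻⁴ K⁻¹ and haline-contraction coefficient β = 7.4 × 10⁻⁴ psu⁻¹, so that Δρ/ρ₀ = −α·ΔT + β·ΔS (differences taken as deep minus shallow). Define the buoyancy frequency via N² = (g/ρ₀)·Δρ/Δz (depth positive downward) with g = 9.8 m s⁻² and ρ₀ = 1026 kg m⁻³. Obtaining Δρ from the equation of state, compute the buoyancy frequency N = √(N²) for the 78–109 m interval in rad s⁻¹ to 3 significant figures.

ΔT = -5.4 K, ΔS = +1.97 psu (deep − shallow).
Δρ/ρ₀ = −αΔT + βΔS = 1.242 × 10⁻³ + 1.4578 × 10⁻³ = 2.6998 × 10⁻³, so Δρ ≈ 2.770 kg m⁻³.
N² = (g/ρ₀)·Δρ/Δz = g·(Δρ/ρ₀)/Δz = 9.8 × 2.6998 × 10⁻³ / 31 = 8.5349 × 10⁻⁴ s⁻².
N = √(8.5349 × 10⁻⁴) = 0.029215 rad s⁻¹ ≈ 0.0292 rad s⁻¹.

0.0292 rad s⁻¹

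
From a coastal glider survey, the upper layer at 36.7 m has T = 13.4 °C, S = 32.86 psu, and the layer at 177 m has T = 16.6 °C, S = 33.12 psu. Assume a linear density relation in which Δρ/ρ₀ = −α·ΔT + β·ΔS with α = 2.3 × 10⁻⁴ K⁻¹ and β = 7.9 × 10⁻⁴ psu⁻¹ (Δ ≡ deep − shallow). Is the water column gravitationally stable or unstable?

unstable

ΔT = 16.6 − 13.4 = +3.2 K and ΔS = 33.12 − 32.86 = +0.26 psu (deep − shallow).
−αΔT = -7.36 × 10⁻⁴; βΔS = 2.054 × 10⁻⁴; sum Δρ/ρ₀ = -5.306 × 10⁻⁴.
Δρ/ρ₀ < 0, so Δρ < 0: deeper water is lighter → statically unstable; the column would overturn.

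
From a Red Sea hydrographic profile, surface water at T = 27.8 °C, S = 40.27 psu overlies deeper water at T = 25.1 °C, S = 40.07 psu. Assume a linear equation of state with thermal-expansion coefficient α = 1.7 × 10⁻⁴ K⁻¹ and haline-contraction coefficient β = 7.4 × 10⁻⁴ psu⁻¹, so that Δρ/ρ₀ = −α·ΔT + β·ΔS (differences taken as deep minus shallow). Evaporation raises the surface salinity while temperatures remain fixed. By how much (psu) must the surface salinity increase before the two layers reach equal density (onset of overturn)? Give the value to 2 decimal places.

Neutral buoyancy requires −α(T_deep − T_surf) + β(S_deep − S_surf′) = 0.
S_surf′ = S_deep − (α/β)·ΔT = 40.07 − (1.7 × 10⁻⁴/7.4 × 10⁻⁴)·(-2.7) = 40.6903 psu.
Increase required: 40.6903 − 40.27 = 0.4203 psu.

0.42 psu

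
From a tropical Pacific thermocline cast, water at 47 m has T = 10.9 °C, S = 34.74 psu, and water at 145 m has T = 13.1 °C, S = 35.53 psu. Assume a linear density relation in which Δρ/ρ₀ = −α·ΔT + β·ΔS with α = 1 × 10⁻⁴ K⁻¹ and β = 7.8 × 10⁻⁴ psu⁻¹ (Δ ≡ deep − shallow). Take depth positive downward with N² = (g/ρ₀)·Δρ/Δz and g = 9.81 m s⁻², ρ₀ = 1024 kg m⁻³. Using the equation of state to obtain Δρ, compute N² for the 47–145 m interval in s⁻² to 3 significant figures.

3.97 × 10⁻⁵ s⁻²

ΔT = +2.2 K, ΔS = +0.79 psu (deep − shallow).
Δρ/ρ₀ = −αΔT + βΔS = -2.20 × 10⁻⁴ + 6.162 × 10⁻⁴ = 3.962 × 10⁻⁴, so Δρ ≈ 0.4057 kg m⁻³.
N² = (g/ρ₀)·Δρ/Δz = g·(Δρ/ρ₀)/Δz = 9.81 × 3.962 × 10⁻⁴ / 98 = 3.9660 × 10⁻⁵ s⁻² ≈ 3.97 × 10⁻⁵ s⁻².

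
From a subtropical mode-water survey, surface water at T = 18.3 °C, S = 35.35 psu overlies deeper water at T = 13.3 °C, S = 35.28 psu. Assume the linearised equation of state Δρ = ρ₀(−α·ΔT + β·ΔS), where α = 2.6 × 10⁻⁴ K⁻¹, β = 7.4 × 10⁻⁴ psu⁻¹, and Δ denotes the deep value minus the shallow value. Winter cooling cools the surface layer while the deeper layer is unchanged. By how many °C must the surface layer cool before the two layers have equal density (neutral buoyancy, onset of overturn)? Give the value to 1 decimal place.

4.8 °C

Neutral buoyancy requires Δρ = 0, i.e. −α(T_deep − T_surf′) + β(S_deep − S_surf) = 0.
T_surf′ = T_deep − (β/α)·ΔS = 13.3 − (7.4 × 10⁻⁴/2.6 × 10⁻⁴)·(-0.07) = 13.499 °C.
Cooling required: 18.3 − (13.499) = 4.801 °C.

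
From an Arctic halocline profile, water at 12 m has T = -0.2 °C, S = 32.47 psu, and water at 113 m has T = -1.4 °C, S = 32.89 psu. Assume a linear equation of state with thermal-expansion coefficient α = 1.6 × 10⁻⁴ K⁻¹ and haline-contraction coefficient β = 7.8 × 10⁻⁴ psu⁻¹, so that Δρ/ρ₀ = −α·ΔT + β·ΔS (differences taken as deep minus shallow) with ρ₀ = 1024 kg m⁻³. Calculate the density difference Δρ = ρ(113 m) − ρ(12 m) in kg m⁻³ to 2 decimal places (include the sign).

ΔT = -1.2 K, ΔS = +0.42 psu (deep − shallow).
Δρ/ρ₀ = −(1.6 × 10⁻⁴)(-1.2) + (7.8 × 10⁻⁴)(+0.42) = 5.196 × 10⁻⁴.
Δρ = 1024 × (5.196 × 10⁻⁴) = +0.53 kg m⁻³.
Positive Δρ: denser below, stable.

+0.53 kg m⁻³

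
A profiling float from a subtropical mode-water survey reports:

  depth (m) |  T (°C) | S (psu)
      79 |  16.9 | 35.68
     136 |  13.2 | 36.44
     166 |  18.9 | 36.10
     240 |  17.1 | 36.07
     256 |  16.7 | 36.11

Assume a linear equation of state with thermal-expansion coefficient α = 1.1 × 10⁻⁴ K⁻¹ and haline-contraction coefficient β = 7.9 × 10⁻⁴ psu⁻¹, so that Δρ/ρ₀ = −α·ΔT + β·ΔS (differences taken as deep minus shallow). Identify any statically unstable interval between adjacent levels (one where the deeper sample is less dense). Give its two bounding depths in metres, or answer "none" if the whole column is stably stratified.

136–166 m

Evaluate Δρ/ρ₀ = −αΔT + βΔS across each adjacent pair:
  79–136 m: −αΔT+βΔS = −(1.1 × 10⁻⁴)(-3.7)+(7.9 × 10⁻⁴)(+0.76) = 1.0 × 10⁻³ → stable
  136–166 m: −αΔT+βΔS = −(1.1 × 10⁻⁴)(+5.7)+(7.9 × 10⁻⁴)(-0.34) = -9.0 × 10⁻⁴ → UNSTABLE
  166–240 m: −αΔT+βΔS = −(1.1 × 10⁻⁴)(-1.8)+(7.9 × 10⁻⁴)(-0.03) = 1.7 × 10⁻⁴ → stable
  240–256 m: −αΔT+βΔS = −(1.1 × 10⁻⁴)(-0.4)+(7.9 × 10⁻⁴)(+0.04) = 7.6 × 10⁻⁵ → stable
The 136–166 m interval has Δρ < 0: lighter water underlies denser water.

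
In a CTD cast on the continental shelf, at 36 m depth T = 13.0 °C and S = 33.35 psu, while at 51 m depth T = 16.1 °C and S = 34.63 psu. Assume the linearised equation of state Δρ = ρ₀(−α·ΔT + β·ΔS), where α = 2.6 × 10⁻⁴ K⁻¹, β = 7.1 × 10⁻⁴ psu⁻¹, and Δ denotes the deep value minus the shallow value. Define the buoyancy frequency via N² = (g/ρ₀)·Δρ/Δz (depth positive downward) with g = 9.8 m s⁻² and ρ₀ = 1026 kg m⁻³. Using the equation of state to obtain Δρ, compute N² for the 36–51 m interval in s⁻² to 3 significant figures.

ΔT = +3.1 K, ΔS = +1.28 psu (deep − shallow).
Δρ/ρ₀ = −αΔT + βΔS = -8.06 × 10⁻⁴ + 9.088 × 10⁻⁴ = 1.028 × 10⁻⁴, so Δρ ≈ 0.1055 kg m⁻³.
N² = (g/ρ₀)·Δρ/Δz = g·(Δρ/ρ₀)/Δz = 9.8 × 1.028 × 10⁻⁴ / 15 = 6.7163 × 10⁻⁵ s⁻² ≈ 6.72 × 10⁻⁵ s⁻².

6.72 × 10⁻⁵ s⁻²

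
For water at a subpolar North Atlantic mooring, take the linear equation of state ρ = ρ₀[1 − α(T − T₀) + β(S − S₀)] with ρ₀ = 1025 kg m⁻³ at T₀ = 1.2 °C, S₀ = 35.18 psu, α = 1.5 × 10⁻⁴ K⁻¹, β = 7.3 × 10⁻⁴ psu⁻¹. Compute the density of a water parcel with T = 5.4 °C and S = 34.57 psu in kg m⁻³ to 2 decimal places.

T − T₀ = +4.2 K, S − S₀ = -0.61 psu.
Bracket = 1 − α·(+4.2) + β·(-0.61) = 1 + (-1.0753 × 10⁻³) = 0.9989247.
ρ = 1025 × 0.9989247 = 1023.90 kg m⁻³.

1023.90 kg m⁻³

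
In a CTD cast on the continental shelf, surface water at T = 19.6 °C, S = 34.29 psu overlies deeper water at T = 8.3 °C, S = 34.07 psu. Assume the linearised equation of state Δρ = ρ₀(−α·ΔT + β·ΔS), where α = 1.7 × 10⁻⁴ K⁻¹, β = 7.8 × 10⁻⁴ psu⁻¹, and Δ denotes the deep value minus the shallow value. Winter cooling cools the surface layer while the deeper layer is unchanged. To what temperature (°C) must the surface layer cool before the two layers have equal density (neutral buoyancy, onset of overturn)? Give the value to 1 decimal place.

9.3 °C

Neutral buoyancy requires Δρ = 0, i.e. −α(T_deep − T_surf′) + β(S_deep − S_surf) = 0.
T_surf′ = T_deep − (β/α)·ΔS = 8.3 − (7.8 × 10⁻⁴/1.7 × 10⁻⁴)·(-0.22) = 9.309 °C.
Cooling required: 19.6 − (9.309) = 10.291 °C.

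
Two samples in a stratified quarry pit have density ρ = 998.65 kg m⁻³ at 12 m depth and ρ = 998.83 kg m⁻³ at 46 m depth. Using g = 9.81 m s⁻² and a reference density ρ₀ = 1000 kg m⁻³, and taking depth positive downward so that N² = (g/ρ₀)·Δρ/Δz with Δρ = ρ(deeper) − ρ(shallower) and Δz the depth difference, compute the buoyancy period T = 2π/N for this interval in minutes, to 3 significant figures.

14.5 min

Δρ = 998.83 − 998.65 = 0.18 kg m⁻³ over Δz = 46 − 12 = 34 m.
N² = (9.81/1000) × (0.18/34) = 5.1935 × 10⁻⁵ s⁻².
N = √(5.1935 × 10⁻⁵) = 7.2066 × 10⁻³ rad s⁻¹, so T = 2π/N = 871.87 s = 14.531 min ≈ 14.5 min.
Since Δρ > 0 the layer is stably stratified.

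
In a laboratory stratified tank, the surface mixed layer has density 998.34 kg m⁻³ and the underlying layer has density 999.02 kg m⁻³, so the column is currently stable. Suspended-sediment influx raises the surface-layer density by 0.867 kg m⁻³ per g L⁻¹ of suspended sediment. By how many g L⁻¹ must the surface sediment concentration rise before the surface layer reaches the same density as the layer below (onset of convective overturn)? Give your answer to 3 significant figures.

Density deficit of the surface layer: 999.02 − 998.34 = 0.68 kg m⁻³.
Required change = 0.68 / 0.867 = 0.784 g L⁻¹.

0.784 g L⁻¹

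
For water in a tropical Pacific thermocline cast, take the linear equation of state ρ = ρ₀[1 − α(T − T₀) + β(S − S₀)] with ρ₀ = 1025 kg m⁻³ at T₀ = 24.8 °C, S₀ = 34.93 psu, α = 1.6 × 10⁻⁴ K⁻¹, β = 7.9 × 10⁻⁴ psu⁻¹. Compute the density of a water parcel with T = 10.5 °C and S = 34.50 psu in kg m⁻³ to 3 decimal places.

1026.997 kg m⁻³

T − T₀ = -14.3 K, S − S₀ = -0.43 psu.
Bracket = 1 − α·(-14.3) + β·(-0.43) = 1 + (1.9483 × 10⁻³) = 1.0019483.
ρ = 1025 × 1.0019483 = 1026.997 kg m⁻³.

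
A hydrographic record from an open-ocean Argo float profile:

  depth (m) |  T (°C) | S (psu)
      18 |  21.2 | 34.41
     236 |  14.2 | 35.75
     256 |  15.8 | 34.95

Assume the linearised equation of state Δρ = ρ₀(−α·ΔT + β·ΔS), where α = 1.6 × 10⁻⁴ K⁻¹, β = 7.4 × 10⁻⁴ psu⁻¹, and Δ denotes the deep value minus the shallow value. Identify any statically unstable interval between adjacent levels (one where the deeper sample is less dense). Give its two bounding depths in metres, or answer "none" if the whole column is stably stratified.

Evaluate Δρ/ρ₀ = −αΔT + βΔS across each adjacent pair:
  18–236 m: −αΔT+βΔS = −(1.6 × 10⁻⁴)(-7.0)+(7.4 × 10⁻⁴)(+1.34) = 2.1 × 10⁻³ → stable
  236–256 m: −αΔT+βΔS = −(1.6 × 10⁻⁴)(+1.6)+(7.4 × 10⁻⁴)(-0.80) = -8.5 × 10⁻⁴ → UNSTABLE
The 236–256 m interval has Δρ < 0: lighter water underlies denser water.

236–256 m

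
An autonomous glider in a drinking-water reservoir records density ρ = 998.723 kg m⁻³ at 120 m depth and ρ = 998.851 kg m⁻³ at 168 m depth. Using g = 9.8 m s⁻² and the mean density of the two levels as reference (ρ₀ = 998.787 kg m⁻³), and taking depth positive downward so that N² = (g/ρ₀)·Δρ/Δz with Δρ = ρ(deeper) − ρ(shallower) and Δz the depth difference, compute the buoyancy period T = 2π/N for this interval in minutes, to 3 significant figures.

20.5 min

Δρ = 998.851 − 998.723 = 0.128 kg m⁻³ over Δz = 168 − 120 = 48 m.
N² = (9.8/998.787) × (0.128/48) = 2.6165 × 10⁻⁵ s⁻².
N = √(2.6165 × 10⁻⁵) = 5.1152 × 10⁻³ rad s⁻¹, so T = 2π/N = 1.2283 × 10³ s = 20.472 min ≈ 20.5 min.
A positive N² confirms static stability across the interval.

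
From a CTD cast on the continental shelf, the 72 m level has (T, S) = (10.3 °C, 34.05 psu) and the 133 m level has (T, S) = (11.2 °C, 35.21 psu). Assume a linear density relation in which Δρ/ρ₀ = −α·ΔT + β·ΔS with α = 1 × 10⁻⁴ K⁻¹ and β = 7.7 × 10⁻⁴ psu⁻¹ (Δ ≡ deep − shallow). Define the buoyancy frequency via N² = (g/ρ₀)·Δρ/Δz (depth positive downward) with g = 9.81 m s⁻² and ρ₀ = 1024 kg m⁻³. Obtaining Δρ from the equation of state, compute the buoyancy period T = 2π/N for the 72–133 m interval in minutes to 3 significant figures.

ΔT = +0.9 K, ΔS = +1.16 psu (deep − shallow).
Δρ/ρ₀ = −αΔT + βΔS = -9.00 × 10⁻⁵ + 8.932 × 10⁻⁴ = 8.032 × 10⁻⁴, so Δρ ≈ 0.8225 kg m⁻³.
N² = (g/ρ₀)·Δρ/Δz = g·(Δρ/ρ₀)/Δz = 9.81 × 8.032 × 10⁻⁴ / 61 = 1.2917 × 10⁻⁴ s⁻².
N = √(1.2917 × 10⁻⁴) = 0.011365 rad s⁻¹ → T = 2π/N = 552.85 s = 9.2142 min ≈ 9.21 min.

9.21 min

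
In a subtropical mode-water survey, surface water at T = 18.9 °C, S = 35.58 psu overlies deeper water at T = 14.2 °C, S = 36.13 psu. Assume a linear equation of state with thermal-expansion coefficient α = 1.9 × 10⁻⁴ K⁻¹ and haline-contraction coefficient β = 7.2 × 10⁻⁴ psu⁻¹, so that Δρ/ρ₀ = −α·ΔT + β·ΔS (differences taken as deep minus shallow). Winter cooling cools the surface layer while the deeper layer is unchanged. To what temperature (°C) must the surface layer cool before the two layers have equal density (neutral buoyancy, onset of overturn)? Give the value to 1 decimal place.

12.1 °C

Neutral buoyancy requires Δρ = 0, i.e. −α(T_deep − T_surf′) + β(S_deep − S_surf) = 0.
T_surf′ = T_deep − (β/α)·ΔS = 14.2 − (7.2 × 10⁻⁴/1.9 × 10⁻⁴)·(+0.55) = 12.116 °C.
Cooling required: 18.9 − (12.116) = 6.784 °C.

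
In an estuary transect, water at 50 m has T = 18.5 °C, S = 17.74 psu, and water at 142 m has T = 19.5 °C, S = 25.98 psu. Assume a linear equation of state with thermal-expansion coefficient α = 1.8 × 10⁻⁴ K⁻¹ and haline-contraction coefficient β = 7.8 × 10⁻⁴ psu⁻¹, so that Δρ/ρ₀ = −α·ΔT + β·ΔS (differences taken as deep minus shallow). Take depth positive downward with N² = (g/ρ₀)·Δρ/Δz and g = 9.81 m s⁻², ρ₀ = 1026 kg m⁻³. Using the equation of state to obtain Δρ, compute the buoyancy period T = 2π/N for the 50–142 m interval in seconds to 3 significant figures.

243 s

ΔT = +1.0 K, ΔS = +8.24 psu (deep − shallow).
Δρ/ρ₀ = −αΔT + βΔS = -1.80 × 10⁻⁴ + 6.4272 × 10⁻³ = 6.2472 × 10⁻³, so Δρ ≈ 6.410 kg m⁻³.
N² = (g/ρ₀)·Δρ/Δz = g·(Δρ/ρ₀)/Δz = 9.81 × 6.2472 × 10⁻³ / 92 = 6.6614 × 10⁻⁴ s⁻².
N = √(6.6614 × 10⁻⁴) = 0.025810 rad s⁻¹ → T = 2π/N = 243.44 s ≈ 243 s.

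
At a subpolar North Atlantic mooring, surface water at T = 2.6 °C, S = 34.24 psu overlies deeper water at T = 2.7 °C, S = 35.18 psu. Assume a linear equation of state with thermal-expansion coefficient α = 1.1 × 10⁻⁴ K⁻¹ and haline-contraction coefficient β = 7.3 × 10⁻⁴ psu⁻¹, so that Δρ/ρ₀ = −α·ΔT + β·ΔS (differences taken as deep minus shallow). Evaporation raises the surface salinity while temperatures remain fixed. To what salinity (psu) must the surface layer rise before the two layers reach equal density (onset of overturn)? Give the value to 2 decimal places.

Neutral buoyancy requires −α(T_deep − T_surf) + β(S_deep − S_surf′) = 0.
S_surf′ = S_deep − (α/β)·ΔT = 35.18 − (1.1 × 10⁻⁴/7.3 × 10⁻⁴)·(+0.1) = 35.1649 psu.
Increase required: 35.1649 − 34.24 = 0.9249 psu.

35.16 psu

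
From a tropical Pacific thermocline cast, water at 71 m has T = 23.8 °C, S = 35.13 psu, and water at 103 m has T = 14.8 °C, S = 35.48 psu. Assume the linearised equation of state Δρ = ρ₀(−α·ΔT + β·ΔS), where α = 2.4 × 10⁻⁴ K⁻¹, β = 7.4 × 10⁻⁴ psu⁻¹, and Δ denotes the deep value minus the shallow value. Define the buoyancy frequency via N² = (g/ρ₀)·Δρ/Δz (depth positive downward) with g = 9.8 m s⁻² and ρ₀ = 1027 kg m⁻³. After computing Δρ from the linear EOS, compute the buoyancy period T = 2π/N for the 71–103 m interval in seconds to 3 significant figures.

231 s

ΔT = -9.0 K, ΔS = +0.35 psu (deep − shallow).
Δρ/ρ₀ = −αΔT + βΔS = 2.16 × 10⁻³ + 2.59 × 10⁻⁴ = 2.419 × 10⁻³, so Δρ ≈ 2.484 kg m⁻³.
N² = (g/ρ₀)·Δρ/Δz = g·(Δρ/ρ₀)/Δz = 9.8 × 2.419 × 10⁻³ / 32 = 7.4082 × 10⁻⁴ s⁻².
N = √(7.4082 × 10⁻⁴) = 0.027218 rad s⁻¹ → T = 2π/N = 230.85 s ≈ 231 s.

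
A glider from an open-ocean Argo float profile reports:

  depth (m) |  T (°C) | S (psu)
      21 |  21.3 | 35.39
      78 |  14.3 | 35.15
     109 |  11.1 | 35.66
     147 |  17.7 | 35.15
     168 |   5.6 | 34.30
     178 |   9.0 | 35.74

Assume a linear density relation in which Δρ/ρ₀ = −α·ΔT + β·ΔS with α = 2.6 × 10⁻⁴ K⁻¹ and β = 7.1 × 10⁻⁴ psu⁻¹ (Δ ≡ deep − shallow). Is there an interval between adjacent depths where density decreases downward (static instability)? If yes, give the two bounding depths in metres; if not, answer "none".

109–147 m

Evaluate Δρ/ρ₀ = −αΔT + βΔS across each adjacent pair:
  21–78 m: −αΔT+βΔS = −(2.6 × 10⁻⁴)(-7.0)+(7.1 × 10⁻⁴)(-0.24) = 1.6 × 10⁻³ → stable
  78–109 m: −αΔT+βΔS = −(2.6 × 10⁻⁴)(-3.2)+(7.1 × 10⁻⁴)(+0.51) = 1.2 × 10⁻³ → stable
  109–147 m: −αΔT+βΔS = −(2.6 × 10⁻⁴)(+6.6)+(7.1 × 10⁻⁴)(-0.51) = -2.1 × 10⁻³ → UNSTABLE
  147–168 m: −αΔT+βΔS = −(2.6 × 10⁻⁴)(-12.1)+(7.1 × 10⁻⁴)(-0.85) = 2.5 × 10⁻³ → stable
  168–178 m: −αΔT+βΔS = −(2.6 × 10⁻⁴)(+3.4)+(7.1 × 10⁻⁴)(+1.44) = 1.4 × 10⁻⁴ → stable
The 109–147 m interval has Δρ < 0: lighter water underlies denser water.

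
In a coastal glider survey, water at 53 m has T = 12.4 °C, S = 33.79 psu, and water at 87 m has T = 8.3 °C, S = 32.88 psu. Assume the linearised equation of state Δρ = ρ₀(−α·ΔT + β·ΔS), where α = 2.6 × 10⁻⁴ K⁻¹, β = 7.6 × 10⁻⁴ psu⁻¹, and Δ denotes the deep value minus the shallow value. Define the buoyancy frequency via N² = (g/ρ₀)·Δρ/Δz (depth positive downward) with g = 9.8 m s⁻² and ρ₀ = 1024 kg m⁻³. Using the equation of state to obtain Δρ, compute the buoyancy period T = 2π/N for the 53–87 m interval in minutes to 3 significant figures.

10.1 min

ΔT = -4.1 K, ΔS = -0.91 psu (deep − shallow).
Δρ/ρ₀ = −αΔT + βΔS = 1.066 × 10⁻³ − 6.916 × 10⁻⁴ = 3.744 × 10⁻⁴, so Δρ ≈ 0.3834 kg m⁻³.
N² = (g/ρ₀)·Δρ/Δz = g·(Δρ/ρ₀)/Δz = 9.8 × 3.744 × 10⁻⁴ / 34 = 1.0792 × 10⁻⁴ s⁻².
N = √(1.0792 × 10⁻⁴) = 0.010388 rad s⁻¹ → T = 2π/N = 604.85 s = 10.081 min ≈ 10.1 min.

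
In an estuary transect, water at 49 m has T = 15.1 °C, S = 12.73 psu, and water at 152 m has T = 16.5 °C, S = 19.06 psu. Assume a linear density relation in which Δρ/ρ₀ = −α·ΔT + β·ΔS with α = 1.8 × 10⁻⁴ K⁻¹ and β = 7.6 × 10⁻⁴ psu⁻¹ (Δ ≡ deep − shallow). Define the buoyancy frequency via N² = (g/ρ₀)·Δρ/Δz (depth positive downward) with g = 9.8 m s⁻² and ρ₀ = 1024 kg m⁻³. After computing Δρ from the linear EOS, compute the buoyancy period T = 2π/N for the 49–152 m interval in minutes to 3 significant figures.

5.03 min

ΔT = +1.4 K, ΔS = +6.33 psu (deep − shallow).
Δρ/ρ₀ = −αΔT + βΔS = -2.52 × 10⁻⁴ + 4.8108 × 10⁻³ = 4.5588 × 10⁻³, so Δρ ≈ 4.668 kg m⁻³.
N² = (g/ρ₀)·Δρ/Δz = g·(Δρ/ρ₀)/Δz = 9.8 × 4.5588 × 10⁻³ / 103 = 4.3375 × 10⁻⁴ s⁻².
N = √(4.3375 × 10⁻⁴) = 0.020827 rad s⁻¹ → T = 2π/N = 301.68 s = 5.0280 min ≈ 5.03 min.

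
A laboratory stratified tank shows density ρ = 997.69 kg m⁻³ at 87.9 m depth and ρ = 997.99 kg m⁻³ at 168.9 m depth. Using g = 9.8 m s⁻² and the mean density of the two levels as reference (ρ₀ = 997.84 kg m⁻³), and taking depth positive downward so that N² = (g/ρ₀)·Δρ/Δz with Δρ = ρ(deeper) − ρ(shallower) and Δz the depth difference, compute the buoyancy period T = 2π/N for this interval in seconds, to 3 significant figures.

Δρ = 997.99 − 997.69 = 0.30 kg m⁻³ over Δz = 168.9 − 87.9 = 81 m.
N² = (9.8/997.84) × (0.30/81) = 3.6375 × 10⁻⁵ s⁻².
N = √(3.6375 × 10⁻⁵) = 6.0312 × 10⁻³ rad s⁻¹, so T = 2π/N = 1.0418 × 10³ s ≈ 1.04 × 10³ s.

1.04 × 10³ s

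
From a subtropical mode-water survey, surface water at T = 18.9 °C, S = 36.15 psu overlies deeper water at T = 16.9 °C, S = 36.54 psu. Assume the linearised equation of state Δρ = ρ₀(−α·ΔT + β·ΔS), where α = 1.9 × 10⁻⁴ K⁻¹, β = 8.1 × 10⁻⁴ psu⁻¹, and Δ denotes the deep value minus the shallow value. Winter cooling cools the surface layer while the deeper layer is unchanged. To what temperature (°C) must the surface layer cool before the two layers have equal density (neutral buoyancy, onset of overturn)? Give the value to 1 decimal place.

15.2 °C

Neutral buoyancy requires Δρ = 0, i.e. −α(T_deep − T_surf′) + β(S_deep − S_surf) = 0.
T_surf′ = T_deep − (β/α)·ΔS = 16.9 − (8.1 × 10⁻⁴/1.9 × 10⁻⁴)·(+0.39) = 15.237 °C.
Cooling required: 18.9 − (15.237) = 3.663 °C.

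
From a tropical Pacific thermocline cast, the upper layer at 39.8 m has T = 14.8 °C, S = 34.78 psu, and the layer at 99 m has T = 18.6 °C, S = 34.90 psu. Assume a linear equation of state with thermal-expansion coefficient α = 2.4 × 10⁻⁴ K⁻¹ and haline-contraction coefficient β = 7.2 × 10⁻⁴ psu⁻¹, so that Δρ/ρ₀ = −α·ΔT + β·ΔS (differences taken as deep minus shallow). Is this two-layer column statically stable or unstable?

unstable

ΔT = 18.6 − 14.8 = +3.8 K and ΔS = 34.90 − 34.78 = +0.12 psu (deep − shallow).
−αΔT = -9.12 × 10⁻⁴; βΔS = 8.64 × 10⁻⁵; sum Δρ/ρ₀ = -8.256 × 10⁻⁴.
Δρ/ρ₀ < 0, so Δρ < 0: deeper water is lighter → statically unstable; the column would overturn.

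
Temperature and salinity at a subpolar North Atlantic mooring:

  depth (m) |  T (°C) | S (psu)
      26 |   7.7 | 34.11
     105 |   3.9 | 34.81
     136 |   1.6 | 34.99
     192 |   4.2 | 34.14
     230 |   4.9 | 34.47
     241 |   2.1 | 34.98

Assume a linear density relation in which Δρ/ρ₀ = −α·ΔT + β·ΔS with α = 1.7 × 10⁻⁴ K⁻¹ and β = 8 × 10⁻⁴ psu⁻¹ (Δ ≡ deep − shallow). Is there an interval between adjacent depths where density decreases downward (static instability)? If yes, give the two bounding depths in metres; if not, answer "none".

Evaluate Δρ/ρ₀ = −αΔT + βΔS across each adjacent pair:
  26–105 m: −αΔT+βΔS = −(1.7 × 10⁻⁴)(-3.8)+(8 × 10⁻⁴)(+0.70) = 1.2 × 10⁻³ → stable
  105–136 m: −αΔT+βΔS = −(1.7 × 10⁻⁴)(-2.3)+(8 × 10⁻⁴)(+0.18) = 5.3 × 10⁻⁴ → stable
  136–192 m: −αΔT+βΔS = −(1.7 × 10⁻⁴)(+2.6)+(8 × 10⁻⁴)(-0.85) = -1.1 × 10⁻³ → UNSTABLE
  192–230 m: −αΔT+βΔS = −(1.7 × 10⁻⁴)(+0.7)+(8 × 10⁻⁴)(+0.33) = 1.5 × 10⁻⁴ → stable
  230–241 m: −αΔT+βΔS = −(1.7 × 10⁻⁴)(-2.8)+(8 × 10⁻⁴)(+0.51) = 8.8 × 10⁻⁴ → stable
The 136–192 m interval has Δρ < 0: lighter water underlies denser water.

136–192 m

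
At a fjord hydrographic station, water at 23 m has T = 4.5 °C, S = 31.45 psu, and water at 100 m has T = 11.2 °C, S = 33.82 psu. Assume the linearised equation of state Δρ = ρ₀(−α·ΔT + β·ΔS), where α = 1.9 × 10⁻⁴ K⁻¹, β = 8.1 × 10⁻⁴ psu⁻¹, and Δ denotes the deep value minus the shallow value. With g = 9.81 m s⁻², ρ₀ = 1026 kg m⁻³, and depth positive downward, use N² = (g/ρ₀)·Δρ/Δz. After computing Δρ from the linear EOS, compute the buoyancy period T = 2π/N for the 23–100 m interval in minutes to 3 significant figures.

11.5 min

ΔT = +6.7 K, ΔS = +2.37 psu (deep − shallow).
Δρ/ρ₀ = −αΔT + βΔS = -1.273 × 10⁻³ + 1.9197 × 10⁻³ = 6.467 × 10⁻⁴, so Δρ ≈ 0.6635 kg m⁻³.
N² = (g/ρ₀)·Δρ/Δz = g·(Δρ/ρ₀)/Δz = 9.81 × 6.467 × 10⁻⁴ / 77 = 8.2391 × 10⁻⁵ s⁻².
N = √(8.2391 × 10⁻⁵) = 9.0769 × 10⁻³ rad s⁻¹ → T = 2π/N = 692.22 s = 11.537 min ≈ 11.5 min.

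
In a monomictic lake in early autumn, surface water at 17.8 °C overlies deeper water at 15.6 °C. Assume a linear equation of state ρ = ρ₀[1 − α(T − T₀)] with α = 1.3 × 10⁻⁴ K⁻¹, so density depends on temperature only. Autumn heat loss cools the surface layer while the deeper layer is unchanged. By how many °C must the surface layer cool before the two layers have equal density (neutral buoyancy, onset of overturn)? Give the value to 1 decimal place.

With temperature the only control, equal density requires T_surf′ = T_deep.
T_surf′ = 15.6 °C.
Cooling required: 17.8 − 15.6 = 2.2 °C.

2.2 °C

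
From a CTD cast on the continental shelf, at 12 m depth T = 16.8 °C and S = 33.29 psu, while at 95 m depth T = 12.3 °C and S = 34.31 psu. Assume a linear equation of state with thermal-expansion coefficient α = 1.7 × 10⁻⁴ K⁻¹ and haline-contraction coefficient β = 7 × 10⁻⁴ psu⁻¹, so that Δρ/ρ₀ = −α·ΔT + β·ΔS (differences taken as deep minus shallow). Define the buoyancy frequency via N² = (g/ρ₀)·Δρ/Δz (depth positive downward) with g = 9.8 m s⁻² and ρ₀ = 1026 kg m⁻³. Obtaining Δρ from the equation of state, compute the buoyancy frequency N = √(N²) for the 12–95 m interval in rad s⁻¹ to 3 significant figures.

0.0132 rad s⁻¹

ΔT = -4.5 K, ΔS = +1.02 psu (deep − shallow).
Δρ/ρ₀ = −αΔT + βΔS = 7.65 × 10⁻⁴ + 7.14 × 10⁻⁴ = 1.479 × 10⁻³, so Δρ ≈ 1.517 kg m⁻³.
N² = (g/ρ₀)·Δρ/Δz = g·(Δρ/ρ₀)/Δz = 9.8 × 1.479 × 10⁻³ / 83 = 1.7463 × 10⁻⁴ s⁻².
N = √(1.7463 × 10⁻⁴) = 0.013215 rad s⁻¹ ≈ 0.0132 rad s⁻¹.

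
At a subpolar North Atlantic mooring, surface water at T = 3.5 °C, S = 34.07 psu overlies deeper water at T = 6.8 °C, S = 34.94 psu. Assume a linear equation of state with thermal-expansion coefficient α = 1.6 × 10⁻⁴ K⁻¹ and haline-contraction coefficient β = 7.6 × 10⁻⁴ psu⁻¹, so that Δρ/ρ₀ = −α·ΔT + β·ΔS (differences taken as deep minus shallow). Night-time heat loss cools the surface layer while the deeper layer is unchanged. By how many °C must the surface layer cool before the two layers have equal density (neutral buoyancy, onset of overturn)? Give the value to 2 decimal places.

0.83 °C

Neutral buoyancy requires Δρ = 0, i.e. −α(T_deep − T_surf′) + β(S_deep − S_surf) = 0.
T_surf′ = T_deep − (β/α)·ΔS = 6.8 − (7.6 × 10⁻⁴/1.6 × 10⁻⁴)·(+0.87) = 2.6675 °C.
Cooling required: 3.5 − (2.6675) = 0.8325 °C.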